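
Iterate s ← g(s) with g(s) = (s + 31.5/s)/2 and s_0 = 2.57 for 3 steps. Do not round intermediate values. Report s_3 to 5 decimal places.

s_1 = g(2.570000) = 7.413405
s_2 = g(7.413405) = 5.831232
s_3 = g(5.831232) = 5.616589

5.61659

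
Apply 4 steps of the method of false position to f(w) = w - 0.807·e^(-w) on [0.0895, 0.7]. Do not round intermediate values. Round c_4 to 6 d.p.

0.492944

False-position update: c = (a·f(b) − b·f(a))/(f(b) − f(a)); replace the endpoint whose sign matches f(c).
f(0.089500) = -0.648411, f(0.700000) = 0.299256
step 1: c = 0.507215, f(c) = 0.021264 > 0 → new bracket [0.089500, 0.507215]
step 2: c = 0.493952, f(c) = 0.001512 > 0 → new bracket [0.089500, 0.493952]
step 3: c = 0.493011, f(c) = 0.000108 > 0 → new bracket [0.089500, 0.493011]
step 4: c = 0.492944, f(c) = 0.000008 > 0 → new bracket [0.089500, 0.492944]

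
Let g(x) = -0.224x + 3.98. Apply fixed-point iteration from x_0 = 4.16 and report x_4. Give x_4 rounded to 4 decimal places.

x_1 = g(4.160000) = 3.048160
x_2 = g(3.048160) = 3.297212
x_3 = g(3.297212) = 3.241424
x_4 = g(3.241424) = 3.253921

3.2539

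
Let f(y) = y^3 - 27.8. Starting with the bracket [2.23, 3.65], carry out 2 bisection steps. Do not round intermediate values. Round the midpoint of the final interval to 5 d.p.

3.11750

f(2.230000) = -16.710433, f(3.650000) = 20.827125 (opposite signs)
step 1: m = 2.940000, f(m) = -2.387816 < 0 → root in [2.940000, 3.650000]
step 2: m = 3.295000, f(m) = 7.973897 > 0 → root in [2.940000, 3.295000]
Midpoint of [2.940000, 3.295000] = 3.117500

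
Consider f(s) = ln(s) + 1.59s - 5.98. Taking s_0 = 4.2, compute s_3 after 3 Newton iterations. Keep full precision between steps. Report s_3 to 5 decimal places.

3.05801

f'(s) = 1/s + 1.59
s_0 = 4.200000: f = 2.133085, f' = 1.828095 → s_1 = 4.200000 - (2.133085)/(1.828095) = 3.033166
s_1 = 3.033166: f = -0.047660, f' = 1.919689 → s_2 = 3.033166 - (-0.047660)/(1.919689) = 3.057992
s_2 = 3.057992: f = -0.000033, f' = 1.917012 → s_3 = 3.057992 - (-0.000033)/(1.917012) = 3.058010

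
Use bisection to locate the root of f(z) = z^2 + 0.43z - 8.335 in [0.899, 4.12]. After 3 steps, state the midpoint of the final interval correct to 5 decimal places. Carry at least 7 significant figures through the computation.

2.71081

f(0.899000) = -7.140229, f(4.120000) = 10.411000 (opposite signs)
step 1: m = 2.509500, f(m) = -0.958325 < 0 → root in [2.509500, 4.120000]
step 2: m = 3.314750, f(m) = 4.077910 > 0 → root in [2.509500, 3.314750]
step 3: m = 2.912125, f(m) = 1.397686 > 0 → root in [2.509500, 2.912125]
Midpoint of [2.509500, 2.912125] = 2.710813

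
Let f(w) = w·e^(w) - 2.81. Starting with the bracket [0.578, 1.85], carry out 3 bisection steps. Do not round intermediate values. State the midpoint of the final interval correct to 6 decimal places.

f(0.578000) = -1.779732, f(1.850000) = 8.955666 (opposite signs)
step 1: m = 1.214000, f(m) = 1.277448 > 0 → root in [0.578000, 1.214000]
step 2: m = 0.896000, f(m) = -0.614993 < 0 → root in [0.896000, 1.214000]
step 3: m = 1.055000, f(m) = 0.219934 > 0 → root in [0.896000, 1.055000]
Midpoint of [0.896000, 1.055000] = 0.975500

0.975500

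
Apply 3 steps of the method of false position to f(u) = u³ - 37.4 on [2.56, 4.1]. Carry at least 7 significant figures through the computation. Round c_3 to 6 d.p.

3.337254

f(2.560000) = -20.622784, f(4.100000) = 31.521000
step 1: c = 3.169068, f(c) = -5.573089 < 0 → new bracket [3.169068, 4.100000]
step 2: c = 3.308933, f(c) = -1.170379 < 0 → new bracket [3.308933, 4.100000]
step 3: c = 3.337254, f(c) = -0.232135 < 0 → new bracket [3.337254, 4.100000]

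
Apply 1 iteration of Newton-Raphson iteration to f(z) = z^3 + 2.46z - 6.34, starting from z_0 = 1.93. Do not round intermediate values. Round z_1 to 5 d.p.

1.51951

f'(z) = 3z^2 + 2.46
z_0 = 1.930000: f = 5.596857, f' = 13.634700 → z_1 = 1.930000 - (5.596857)/(13.634700) = 1.519514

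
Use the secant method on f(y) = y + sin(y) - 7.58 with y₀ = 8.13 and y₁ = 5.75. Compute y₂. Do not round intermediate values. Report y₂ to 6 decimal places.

7.195321

f(y_0) = 1.512148, f(y_1) = -2.338279
y_2 = 5.750000 - (-2.338279)·(5.750000 - 8.130000)/(-2.338279 - (1.512148)) = 7.195321; f(y_2) = 0.406134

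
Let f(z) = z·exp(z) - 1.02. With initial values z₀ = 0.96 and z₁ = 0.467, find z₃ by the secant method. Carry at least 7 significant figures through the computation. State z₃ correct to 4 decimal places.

f(z_0) = 1.487229, f(z_1) = -0.275041
z_2 = 0.467000 - (-0.275041)·(0.467000 - 0.960000)/(-0.275041 - (1.487229)) = 0.543943; f(z_2) = -0.082901
z_3 = 0.543943 - (-0.082901)·(0.543943 - 0.467000)/(-0.082901 - (-0.275041)) = 0.577142; f(z_3) = 0.007855

0.5771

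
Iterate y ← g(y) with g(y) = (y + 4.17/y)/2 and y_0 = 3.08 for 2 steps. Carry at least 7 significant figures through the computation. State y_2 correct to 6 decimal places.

2.048956

y_1 = g(3.080000) = 2.216948
y_2 = g(2.216948) = 2.048956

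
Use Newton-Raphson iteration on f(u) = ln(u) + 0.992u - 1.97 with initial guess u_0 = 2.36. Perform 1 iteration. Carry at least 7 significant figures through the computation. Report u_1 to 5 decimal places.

Newton update: u ← u − f(u)/f'(u).
f'(u) = 1/u + 0.992
u_0 = 2.360000: f = 1.229782, f' = 1.415729 → u_1 = 2.360000 - (1.229782)/(1.415729) = 1.491344

1.49134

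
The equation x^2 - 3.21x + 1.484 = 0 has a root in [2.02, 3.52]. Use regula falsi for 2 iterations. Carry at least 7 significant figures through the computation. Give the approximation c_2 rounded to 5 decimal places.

2.57489

f(2.020000) = -0.919800, f(3.520000) = 2.575200
step 1: c = 2.414764, f(c) = -0.436307 < 0 → new bracket [2.414764, 3.520000]
step 2: c = 2.574891, f(c) = -0.151337 < 0 → new bracket [2.574891, 3.520000]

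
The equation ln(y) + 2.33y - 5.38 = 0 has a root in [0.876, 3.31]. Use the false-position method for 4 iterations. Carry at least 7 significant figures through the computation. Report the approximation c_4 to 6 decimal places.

f(0.876000) = -3.471309, f(3.310000) = 3.529248
step 1: c = 2.082928, f(c) = 0.206996 > 0 → new bracket [0.876000, 2.082928]
step 2: c = 2.015008, f(c) = 0.015592 > 0 → new bracket [0.876000, 2.015008]
step 3: c = 2.009915, f(c) = 0.001194 > 0 → new bracket [0.876000, 2.009915]
step 4: c = 2.009525, f(c) = 0.000092 > 0 → new bracket [0.876000, 2.009525]

2.009525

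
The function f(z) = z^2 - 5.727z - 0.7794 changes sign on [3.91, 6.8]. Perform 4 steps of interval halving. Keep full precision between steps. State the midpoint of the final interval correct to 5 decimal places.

5.80656

f(3.910000) = -7.883870, f(6.800000) = 6.517000 (opposite signs)
step 1: m = 5.355000, f(m) = -2.771460 < 0 → root in [5.355000, 6.800000]
step 2: m = 6.077500, f(m) = 1.350764 > 0 → root in [5.355000, 6.077500]
step 3: m = 5.716250, f(m) = -0.840850 < 0 → root in [5.716250, 6.077500]
step 4: m = 5.896875, f(m) = 0.222332 > 0 → root in [5.716250, 5.896875]
Midpoint of [5.716250, 5.896875] = 5.806563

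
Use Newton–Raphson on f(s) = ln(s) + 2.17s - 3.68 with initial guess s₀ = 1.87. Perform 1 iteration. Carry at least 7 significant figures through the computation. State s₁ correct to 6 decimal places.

Newton update: s ← s − f(s)/f'(s).
f'(s) = 1/s + 2.17
s_0 = 1.870000: f = 1.003838, f' = 2.704759 → s_1 = 1.870000 - (1.003838)/(2.704759) = 1.498862

1.498862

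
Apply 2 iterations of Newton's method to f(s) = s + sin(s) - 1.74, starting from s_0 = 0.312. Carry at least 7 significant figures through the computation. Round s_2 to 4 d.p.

f'(s) = 1 + cos(s)
s_0 = 0.312000: f = -1.121037, f' = 1.951722 → s_1 = 0.312000 - (-1.121037)/(1.951722) = 0.886384
s_1 = 0.886384: f = -0.078826, f' = 1.632218 → s_2 = 0.886384 - (-0.078826)/(1.632218) = 0.934677

0.9347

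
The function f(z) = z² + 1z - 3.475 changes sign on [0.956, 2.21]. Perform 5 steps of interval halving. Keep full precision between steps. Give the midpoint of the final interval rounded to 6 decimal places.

f(0.956000) = -1.605064, f(2.210000) = 3.619100 (opposite signs)
step 1: m = 1.583000, f(m) = 0.613889 > 0 → root in [0.956000, 1.583000]
step 2: m = 1.269500, f(m) = -0.593870 < 0 → root in [1.269500, 1.583000]
step 3: m = 1.426250, f(m) = -0.014561 < 0 → root in [1.426250, 1.583000]
step 4: m = 1.504625, f(m) = 0.293521 > 0 → root in [1.426250, 1.504625]
step 5: m = 1.465437, f(m) = 0.137945 > 0 → root in [1.426250, 1.465437]
Midpoint of [1.426250, 1.465437] = 1.445844

1.445844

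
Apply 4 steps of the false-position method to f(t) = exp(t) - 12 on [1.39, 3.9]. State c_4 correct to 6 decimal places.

f(1.390000) = -7.985150, f(3.900000) = 37.402449
step 1: c = 1.831590, f(c) = -5.756191 < 0 → new bracket [1.831590, 3.900000]
step 2: c = 2.107460, f(c) = -3.772682 < 0 → new bracket [2.107460, 3.900000]
step 3: c = 2.271702, f(c) = -2.304111 < 0 → new bracket [2.271702, 3.900000]
step 4: c = 2.366190, f(c) = -1.343291 < 0 → new bracket [2.366190, 3.900000]

2.366190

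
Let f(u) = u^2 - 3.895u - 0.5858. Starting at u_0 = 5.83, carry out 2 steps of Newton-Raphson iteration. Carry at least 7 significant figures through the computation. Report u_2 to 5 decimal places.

f'(u) = 2u - 3.895
u_0 = 5.830000: f = 10.695250, f' = 7.765000 → u_1 = 5.830000 - (10.695250)/(7.765000) = 4.452634
u_1 = 4.452634: f = 1.897138, f' = 5.010267 → u_2 = 4.452634 - (1.897138)/(5.010267) = 4.073984

4.07398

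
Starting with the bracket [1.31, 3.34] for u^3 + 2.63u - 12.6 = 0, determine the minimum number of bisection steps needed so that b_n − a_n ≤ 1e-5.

18

Initial width b − a = 3.34 − 1.31 = 2.030000.
After n steps the width is (b−a)/2^n; need (b−a)/2^n ≤ 1e-5.
So n ≥ log₂(2.030000/1e-5) = log₂(203000.0000) ≈ 17.6311.
Hence n = 18.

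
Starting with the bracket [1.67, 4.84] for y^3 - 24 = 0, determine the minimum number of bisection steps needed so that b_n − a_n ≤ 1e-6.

Initial width b − a = 4.84 − 1.67 = 3.170000.
After n steps the width is (b−a)/2^n; need (b−a)/2^n ≤ 1e-6.
So n ≥ log₂(3.170000/1e-6) = log₂(3170000.0000) ≈ 21.5961.
Hence n = 22.

22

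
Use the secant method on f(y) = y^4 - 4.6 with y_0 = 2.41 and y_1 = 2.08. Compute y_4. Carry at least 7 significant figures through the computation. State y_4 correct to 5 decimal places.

1.49541

Secant update: y_(k+1) = y_k − f(y_k)·(y_k − y_(k-1))/(f(y_k) − f(y_(k-1))).
f(y_0) = 29.134026, f(y_1) = 14.117737
y_2 = 2.080000 - (14.117737)·(2.080000 - 2.410000)/(14.117737 - (29.134026)) = 1.769747; f(y_2) = 5.209445
y_3 = 1.769747 - (5.209445)·(1.769747 - 2.080000)/(5.209445 - (14.117737)) = 1.588315; f(y_3) = 1.764238
y_4 = 1.588315 - (1.764238)·(1.588315 - 1.769747)/(1.764238 - (5.209445)) = 1.495406; f(y_4) = 0.400771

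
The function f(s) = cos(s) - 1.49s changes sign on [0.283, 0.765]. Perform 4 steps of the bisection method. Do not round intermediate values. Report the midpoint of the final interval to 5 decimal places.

0.56919

f(0.283000) = 0.538552, f(0.765000) = -0.418468 (opposite signs)
step 1: m = 0.524000, f(m) = 0.085065 > 0 → root in [0.524000, 0.765000]
step 2: m = 0.644500, f(m) = -0.160905 < 0 → root in [0.524000, 0.644500]
step 3: m = 0.584250, f(m) = -0.036406 < 0 → root in [0.524000, 0.584250]
step 4: m = 0.554125, f(m) = 0.024715 > 0 → root in [0.554125, 0.584250]
Midpoint of [0.554125, 0.584250] = 0.569187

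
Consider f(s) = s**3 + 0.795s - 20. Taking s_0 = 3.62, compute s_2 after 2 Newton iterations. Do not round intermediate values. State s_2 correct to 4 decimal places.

Newton update: s ← s − f(s)/f'(s).
f'(s) = 3s**2 + 0.795
s_0 = 3.620000: f = 30.315828, f' = 40.108200 → s_1 = 3.620000 - (30.315828)/(40.108200) = 2.864149
s_1 = 2.864149: f = 5.772611, f' = 25.405046 → s_2 = 2.864149 - (5.772611)/(25.405046) = 2.636926

2.6369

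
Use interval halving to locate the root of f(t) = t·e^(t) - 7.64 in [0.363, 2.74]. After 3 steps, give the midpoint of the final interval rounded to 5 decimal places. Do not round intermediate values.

1.70006

f(0.363000) = -7.118138, f(2.740000) = 34.794339 (opposite signs)
step 1: m = 1.551500, f(m) = -0.319181 < 0 → root in [1.551500, 2.740000]
step 2: m = 2.145750, f(m) = 10.702837 > 0 → root in [1.551500, 2.145750]
step 3: m = 1.848625, f(m) = 4.100767 > 0 → root in [1.551500, 1.848625]
Midpoint of [1.551500, 1.848625] = 1.700063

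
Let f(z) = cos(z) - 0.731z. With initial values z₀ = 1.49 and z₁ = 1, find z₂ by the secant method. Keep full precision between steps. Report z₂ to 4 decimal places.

f(z_0) = -1.008482, f(z_1) = -0.190698
z_2 = 1.000000 - (-0.190698)·(1.000000 - 1.490000)/(-0.190698 - (-1.008482)) = 0.885738; f(z_2) = -0.014756

0.8857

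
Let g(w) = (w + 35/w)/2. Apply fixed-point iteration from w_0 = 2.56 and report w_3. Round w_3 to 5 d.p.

w_1 = g(2.560000) = 8.115937
w_2 = g(8.115937) = 6.214220
w_3 = g(6.214220) = 5.923232

5.92323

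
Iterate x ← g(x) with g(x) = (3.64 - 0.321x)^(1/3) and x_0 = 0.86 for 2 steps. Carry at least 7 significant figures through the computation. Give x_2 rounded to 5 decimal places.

x_1 = g(0.860000) = 1.498360
x_2 = g(1.498360) = 1.467296

1.46730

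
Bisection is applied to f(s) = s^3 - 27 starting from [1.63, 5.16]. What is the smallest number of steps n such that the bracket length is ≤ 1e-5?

Initial width b − a = 5.16 − 1.63 = 3.530000.
After n steps the width is (b−a)/2^n; need (b−a)/2^n ≤ 1e-5.
So n ≥ log₂(3.530000/1e-5) = log₂(353000.0000) ≈ 18.4293.
Hence n = 19.

19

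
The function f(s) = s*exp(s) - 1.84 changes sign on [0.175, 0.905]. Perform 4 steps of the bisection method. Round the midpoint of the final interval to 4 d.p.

f(0.175000) = -1.631532, f(0.905000) = 0.397098 (opposite signs)
step 1: m = 0.540000, f(m) = -0.913356 < 0 → root in [0.540000, 0.905000]
step 2: m = 0.722500, f(m) = -0.351957 < 0 → root in [0.722500, 0.905000]
step 3: m = 0.813750, f(m) = -0.003892 < 0 → root in [0.813750, 0.905000]
step 4: m = 0.859375, f(m) = 0.189572 > 0 → root in [0.813750, 0.859375]
Midpoint of [0.813750, 0.859375] = 0.836562

0.8366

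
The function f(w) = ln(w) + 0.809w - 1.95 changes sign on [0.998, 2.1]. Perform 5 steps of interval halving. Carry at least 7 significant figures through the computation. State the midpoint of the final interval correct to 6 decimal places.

1.738406

f(0.998000) = -1.144620, f(2.100000) = 0.490837 (opposite signs)
step 1: m = 1.549000, f(m) = -0.259249 < 0 → root in [1.549000, 2.100000]
step 2: m = 1.824500, f(m) = 0.127326 > 0 → root in [1.549000, 1.824500]
step 3: m = 1.686750, f(m) = -0.062616 < 0 → root in [1.686750, 1.824500]
step 4: m = 1.755625, f(m) = 0.033126 > 0 → root in [1.686750, 1.755625]
step 5: m = 1.721188, f(m) = -0.014545 < 0 → root in [1.721188, 1.755625]
Midpoint of [1.721188, 1.755625] = 1.738406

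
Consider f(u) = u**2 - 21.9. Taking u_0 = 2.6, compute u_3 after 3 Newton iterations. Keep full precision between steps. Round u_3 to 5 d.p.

4.68016

f'(u) = 2u
u_0 = 2.600000: f = -15.140000, f' = 5.200000 → u_1 = 2.600000 - (-15.140000)/(5.200000) = 5.511538
u_1 = 5.511538: f = 8.477056, f' = 11.023077 → u_2 = 5.511538 - (8.477056)/(11.023077) = 4.742510
u_2 = 4.742510: f = 0.591404, f' = 9.485021 → u_3 = 4.742510 - (0.591404)/(9.485021) = 4.680159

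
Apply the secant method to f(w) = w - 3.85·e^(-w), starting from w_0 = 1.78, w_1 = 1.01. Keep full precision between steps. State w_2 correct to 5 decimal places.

f(w_0) = 1.130743, f(w_1) = -0.392243
w_2 = 1.010000 - (-0.392243)·(1.010000 - 1.780000)/(-0.392243 - (1.130743)) = 1.208312; f(w_2) = 0.058314

1.20831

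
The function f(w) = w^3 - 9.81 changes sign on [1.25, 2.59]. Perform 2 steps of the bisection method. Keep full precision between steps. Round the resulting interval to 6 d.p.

f(1.250000) = -7.856875, f(2.590000) = 7.563979 (opposite signs)
step 1: m = 1.920000, f(m) = -2.732112 < 0 → root in [1.920000, 2.590000]
step 2: m = 2.255000, f(m) = 1.656731 > 0 → root in [1.920000, 2.255000]

[1.920000, 2.255000]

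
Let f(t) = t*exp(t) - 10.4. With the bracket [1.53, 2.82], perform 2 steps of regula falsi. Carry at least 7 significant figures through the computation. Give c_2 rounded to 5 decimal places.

f(1.530000) = -3.334189, f(2.820000) = 36.910719
step 1: c = 1.636873, f(c) = -1.987984 < 0 → new bracket [1.636873, 2.820000]
step 2: c = 1.697339, f(c) = -1.133547 < 0 → new bracket [1.697339, 2.820000]

1.69734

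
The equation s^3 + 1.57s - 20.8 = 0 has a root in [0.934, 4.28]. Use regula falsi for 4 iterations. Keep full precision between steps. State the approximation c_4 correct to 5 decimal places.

2.47214

False-position update: c = (a·f(b) − b·f(a))/(f(b) − f(a)); replace the endpoint whose sign matches f(c).
f(0.934000) = -18.518839, f(4.280000) = 64.322352
step 1: c = 1.681986, f(c) = -13.400816 < 0 → new bracket [1.681986, 4.280000]
step 2: c = 2.129928, f(c) = -7.793391 < 0 → new bracket [2.129928, 4.280000]
step 3: c = 2.362282, f(c) = -3.908797 < 0 → new bracket [2.362282, 4.280000]
step 4: c = 2.472143, f(c) = -1.810250 < 0 → new bracket [2.472143, 4.280000]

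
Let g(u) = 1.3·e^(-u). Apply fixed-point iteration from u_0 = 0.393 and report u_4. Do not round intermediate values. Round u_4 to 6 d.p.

u_1 = g(0.393000) = 0.877537
u_2 = g(0.877537) = 0.540547
u_3 = g(0.540547) = 0.757158
u_4 = g(0.757158) = 0.609697

0.609697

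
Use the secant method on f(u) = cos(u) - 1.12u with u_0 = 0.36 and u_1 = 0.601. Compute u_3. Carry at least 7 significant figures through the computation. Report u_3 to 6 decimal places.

Secant update: u_(k+1) = u_k − f(u_k)·(u_k − u_(k-1))/(f(u_k) − f(u_(k-1))).
f(u_0) = 0.532697, f(u_1) = 0.151651
u_2 = 0.601000 - (0.151651)·(0.601000 - 0.360000)/(0.151651 - (0.532697)) = 0.696914; f(u_2) = -0.013718
u_3 = 0.696914 - (-0.013718)·(0.696914 - 0.601000)/(-0.013718 - (0.151651)) = 0.688958; f(u_3) = 0.000276

0.688958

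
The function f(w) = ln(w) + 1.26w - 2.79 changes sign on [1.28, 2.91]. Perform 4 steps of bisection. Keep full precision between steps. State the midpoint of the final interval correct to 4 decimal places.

1.7384

f(1.280000) = -0.930340, f(2.910000) = 1.944753 (opposite signs)
step 1: m = 2.095000, f(m) = 0.589254 > 0 → root in [1.280000, 2.095000]
step 2: m = 1.687500, f(m) = -0.140502 < 0 → root in [1.687500, 2.095000]
step 3: m = 1.891250, f(m) = 0.230213 > 0 → root in [1.687500, 1.891250]
step 4: m = 1.789375, f(m) = 0.046479 > 0 → root in [1.687500, 1.789375]
Midpoint of [1.687500, 1.789375] = 1.738438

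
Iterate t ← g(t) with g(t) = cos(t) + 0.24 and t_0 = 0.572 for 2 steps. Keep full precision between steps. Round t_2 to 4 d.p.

0.7106

t_1 = g(0.572000) = 1.080820
t_2 = g(1.080820) = 0.710605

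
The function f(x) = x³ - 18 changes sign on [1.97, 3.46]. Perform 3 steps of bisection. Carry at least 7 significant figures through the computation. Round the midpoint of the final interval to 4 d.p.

2.6219

f(1.970000) = -10.354627, f(3.460000) = 23.421736 (opposite signs)
step 1: m = 2.715000, f(m) = 2.012876 > 0 → root in [1.970000, 2.715000]
step 2: m = 2.342500, f(m) = -5.145985 < 0 → root in [2.342500, 2.715000]
step 3: m = 2.528750, f(m) = -1.829715 < 0 → root in [2.528750, 2.715000]
Midpoint of [2.528750, 2.715000] = 2.621875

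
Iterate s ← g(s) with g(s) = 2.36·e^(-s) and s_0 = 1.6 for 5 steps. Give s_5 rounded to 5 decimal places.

s_1 = g(1.600000) = 0.476476
s_2 = g(0.476476) = 1.465484
s_3 = g(1.465484) = 0.545080
s_4 = g(0.545080) = 1.368317
s_5 = g(1.368317) = 0.600702

0.60070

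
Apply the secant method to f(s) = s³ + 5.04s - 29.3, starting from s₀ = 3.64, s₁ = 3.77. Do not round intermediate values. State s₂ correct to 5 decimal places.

2.83364

f(s_0) = 37.274144, f(s_1) = 43.283433
s_2 = 3.770000 - (43.283433)·(3.770000 - 3.640000)/(43.283433 - (37.274144)) = 2.833642; f(s_2) = 7.734358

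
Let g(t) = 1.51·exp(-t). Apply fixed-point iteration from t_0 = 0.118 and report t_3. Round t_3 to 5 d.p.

t_1 = g(0.118000) = 1.341931
t_2 = g(1.341931) = 0.394624
t_3 = g(0.394624) = 1.017639

1.01764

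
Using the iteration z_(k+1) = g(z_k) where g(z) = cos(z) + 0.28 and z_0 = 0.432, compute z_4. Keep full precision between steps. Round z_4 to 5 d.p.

z_1 = g(0.432000) = 1.188130
z_2 = g(1.188130) = 0.653395
z_3 = g(0.653395) = 1.074025
z_4 = g(1.074025) = 0.756590

0.75659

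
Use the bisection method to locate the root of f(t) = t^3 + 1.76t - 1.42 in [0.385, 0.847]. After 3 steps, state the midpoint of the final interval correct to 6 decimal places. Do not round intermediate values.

0.644875

f(0.385000) = -0.685333, f(0.847000) = 0.678365 (opposite signs)
step 1: m = 0.616000, f(m) = -0.102095 < 0 → root in [0.616000, 0.847000]
step 2: m = 0.731500, f(m) = 0.258860 > 0 → root in [0.616000, 0.731500]
step 3: m = 0.673750, f(m) = 0.071641 > 0 → root in [0.616000, 0.673750]
Midpoint of [0.616000, 0.673750] = 0.644875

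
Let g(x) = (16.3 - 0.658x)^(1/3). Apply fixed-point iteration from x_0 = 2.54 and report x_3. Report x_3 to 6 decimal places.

x_1 = g(2.540000) = 2.445692
x_2 = g(2.445692) = 2.449145
x_3 = g(2.449145) = 2.449019

2.449019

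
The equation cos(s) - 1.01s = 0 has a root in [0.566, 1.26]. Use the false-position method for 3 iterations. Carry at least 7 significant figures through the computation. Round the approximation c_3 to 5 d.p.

0.73457

f(0.566000) = 0.272393, f(1.260000) = -0.966783
step 1: c = 0.718553, f(c) = 0.027020 > 0 → new bracket [0.718553, 1.260000]
step 2: c = 0.733274, f(c) = 0.002380 > 0 → new bracket [0.733274, 1.260000]
step 3: c = 0.734568, f(c) = 0.000207 > 0 → new bracket [0.734568, 1.260000]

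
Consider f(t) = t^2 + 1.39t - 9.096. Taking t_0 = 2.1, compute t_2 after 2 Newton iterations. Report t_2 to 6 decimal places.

Newton update: t ← t − f(t)/f'(t).
f'(t) = 2t + 1.39
t_0 = 2.100000: f = -1.767000, f' = 5.590000 → t_1 = 2.100000 - (-1.767000)/(5.590000) = 2.416100
t_1 = 2.416100: f = 0.099919, f' = 6.222200 → t_2 = 2.416100 - (0.099919)/(6.222200) = 2.400042

2.400042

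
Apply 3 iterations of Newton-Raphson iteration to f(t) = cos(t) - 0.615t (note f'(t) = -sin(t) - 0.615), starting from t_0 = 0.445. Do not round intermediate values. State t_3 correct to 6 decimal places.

0.948203

t_0 = 0.445000: f = 0.628936, f' = -1.045458 → t_1 = 0.445000 - (0.628936)/(-1.045458) = 1.046589
t_1 = 1.046589: f = -0.143125, f' = -1.480721 → t_2 = 1.046589 - (-0.143125)/(-1.480721) = 0.949930
t_2 = 0.949930: f = -0.002467, f' = -1.428375 → t_3 = 0.949930 - (-0.002467)/(-1.428375) = 0.948203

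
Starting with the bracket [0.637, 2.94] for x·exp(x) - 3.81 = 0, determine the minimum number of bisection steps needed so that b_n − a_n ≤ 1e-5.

Initial width b − a = 2.94 − 0.637 = 2.303000.
After n steps the width is (b−a)/2^n; need (b−a)/2^n ≤ 1e-5.
So n ≥ log₂(2.303000/1e-5) = log₂(230300.0000) ≈ 17.8132.
Hence n = 18.

18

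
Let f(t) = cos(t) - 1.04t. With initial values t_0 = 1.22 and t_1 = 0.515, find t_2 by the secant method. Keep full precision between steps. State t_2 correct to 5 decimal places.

f(t_0) = -0.925154, f(t_1) = 0.334693
t_2 = 0.515000 - (0.334693)·(0.515000 - 1.220000)/(0.334693 - (-0.925154)) = 0.702291; f(t_2) = 0.032981

0.70229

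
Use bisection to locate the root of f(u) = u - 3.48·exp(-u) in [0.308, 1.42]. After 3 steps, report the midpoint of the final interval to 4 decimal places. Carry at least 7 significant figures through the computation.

f(0.308000) = -2.249505, f(1.420000) = 0.578835 (opposite signs)
step 1: m = 0.864000, f(m) = -0.602725 < 0 → root in [0.864000, 1.420000]
step 2: m = 1.142000, f(m) = 0.031254 > 0 → root in [0.864000, 1.142000]
step 3: m = 1.003000, f(m) = -0.273386 < 0 → root in [1.003000, 1.142000]
Midpoint of [1.003000, 1.142000] = 1.072500

1.0725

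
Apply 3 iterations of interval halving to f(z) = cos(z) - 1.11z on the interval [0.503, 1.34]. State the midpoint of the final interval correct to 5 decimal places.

f(0.503000) = 0.317810, f(1.340000) = -1.258647 (opposite signs)
step 1: m = 0.921500, f(m) = -0.418239 < 0 → root in [0.503000, 0.921500]
step 2: m = 0.712250, f(m) = -0.033704 < 0 → root in [0.503000, 0.712250]
step 3: m = 0.607625, f(m) = 0.146543 > 0 → root in [0.607625, 0.712250]
Midpoint of [0.607625, 0.712250] = 0.659938

0.65994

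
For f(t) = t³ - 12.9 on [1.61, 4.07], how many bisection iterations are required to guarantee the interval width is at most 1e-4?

Initial width b − a = 4.07 − 1.61 = 2.460000.
After n steps the width is (b−a)/2^n; need (b−a)/2^n ≤ 1e-4.
So n ≥ log₂(2.460000/1e-4) = log₂(24600.0000) ≈ 14.5864.
Hence n = 15.

15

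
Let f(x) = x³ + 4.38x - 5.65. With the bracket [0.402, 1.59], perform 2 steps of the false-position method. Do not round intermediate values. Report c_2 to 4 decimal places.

1.0066

False-position update: c = (a·f(b) − b·f(a))/(f(b) − f(a)); replace the endpoint whose sign matches f(c).
f(0.402000) = -3.824275, f(1.590000) = 5.333879
step 1: c = 0.898087, f(c) = -0.992019 < 0 → new bracket [0.898087, 1.590000]
step 2: c = 1.006592, f(c) = -0.221223 < 0 → new bracket [1.006592, 1.590000]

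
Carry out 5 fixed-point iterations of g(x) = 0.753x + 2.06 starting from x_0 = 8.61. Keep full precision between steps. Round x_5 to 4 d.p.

8.4054

x_1 = g(8.610000) = 8.543330
x_2 = g(8.543330) = 8.493127
x_3 = g(8.493127) = 8.455325
x_4 = g(8.455325) = 8.426860
x_5 = g(8.426860) = 8.405425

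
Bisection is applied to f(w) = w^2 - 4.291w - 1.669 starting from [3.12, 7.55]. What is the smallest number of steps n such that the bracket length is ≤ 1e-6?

23

Initial width b − a = 7.55 − 3.12 = 4.430000.
After n steps the width is (b−a)/2^n; need (b−a)/2^n ≤ 1e-6.
So n ≥ log₂(4.430000/1e-6) = log₂(4430000.0000) ≈ 22.0789.
Hence n = 23.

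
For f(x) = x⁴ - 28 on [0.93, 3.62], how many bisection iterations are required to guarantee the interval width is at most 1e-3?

12

Initial width b − a = 3.62 − 0.93 = 2.690000.
After n steps the width is (b−a)/2^n; need (b−a)/2^n ≤ 1e-3.
So n ≥ log₂(2.690000/1e-3) = log₂(2690.0000) ≈ 11.3934.
Hence n = 12.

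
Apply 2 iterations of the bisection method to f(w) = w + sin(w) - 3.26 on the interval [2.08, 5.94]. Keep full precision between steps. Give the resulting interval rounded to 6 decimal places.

[4.010000, 4.975000]

f(2.080000) = -0.306867, f(5.940000) = 2.343512 (opposite signs)
step 1: m = 4.010000, f(m) = -0.013301 < 0 → root in [4.010000, 5.940000]
step 2: m = 4.975000, f(m) = 0.749285 > 0 → root in [4.010000, 4.975000]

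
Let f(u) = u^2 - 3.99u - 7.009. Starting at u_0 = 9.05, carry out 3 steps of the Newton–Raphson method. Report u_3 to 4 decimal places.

5.3119

Newton update: u ← u − f(u)/f'(u).
f'(u) = 2u - 3.99
u_0 = 9.050000: f = 38.784000, f' = 14.110000 → u_1 = 9.050000 - (38.784000)/(14.110000) = 6.301311
u_1 = 6.301311: f = 7.555291, f' = 8.612622 → u_2 = 6.301311 - (7.555291)/(8.612622) = 5.424076
u_2 = 5.424076: f = 0.769541, f' = 6.858153 → u_3 = 5.424076 - (0.769541)/(6.858153) = 5.311868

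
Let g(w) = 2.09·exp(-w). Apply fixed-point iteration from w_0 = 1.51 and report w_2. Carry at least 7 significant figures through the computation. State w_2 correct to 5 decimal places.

1.31714

w_1 = g(1.510000) = 0.461702
w_2 = g(0.461702) = 1.317139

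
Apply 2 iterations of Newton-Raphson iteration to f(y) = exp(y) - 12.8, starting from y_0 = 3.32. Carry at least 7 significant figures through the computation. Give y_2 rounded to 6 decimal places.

2.574663

Newton update: y ← y − f(y)/f'(y).
f'(y) = exp(y)
y_0 = 3.320000: f = 14.860351, f' = 27.660351 → y_1 = 3.320000 - (14.860351)/(27.660351) = 2.782756
y_1 = 2.782756: f = 3.363510, f' = 16.163510 → y_2 = 2.782756 - (3.363510)/(16.163510) = 2.574663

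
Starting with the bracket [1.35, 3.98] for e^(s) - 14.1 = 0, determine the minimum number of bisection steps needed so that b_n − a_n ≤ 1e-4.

15

Initial width b − a = 3.98 − 1.35 = 2.630000.
After n steps the width is (b−a)/2^n; need (b−a)/2^n ≤ 1e-4.
So n ≥ log₂(2.630000/1e-4) = log₂(26300.0000) ≈ 14.6828.
Hence n = 15.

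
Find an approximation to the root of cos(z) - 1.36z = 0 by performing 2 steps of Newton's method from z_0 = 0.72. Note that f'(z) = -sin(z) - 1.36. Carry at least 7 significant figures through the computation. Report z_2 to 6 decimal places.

z_0 = 0.720000: f = -0.227394, f' = -2.019385 → z_1 = 0.720000 - (-0.227394)/(-2.019385) = 0.607394
z_1 = 0.607394: f = -0.004918, f' = -1.930730 → z_2 = 0.607394 - (-0.004918)/(-1.930730) = 0.604847

0.604847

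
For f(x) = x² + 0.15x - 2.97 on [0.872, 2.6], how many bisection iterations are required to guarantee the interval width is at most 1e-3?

11

Initial width b − a = 2.6 − 0.872 = 1.728000.
After n steps the width is (b−a)/2^n; need (b−a)/2^n ≤ 1e-3.
So n ≥ log₂(1.728000/1e-3) = log₂(1728.0000) ≈ 10.7549.
Hence n = 11.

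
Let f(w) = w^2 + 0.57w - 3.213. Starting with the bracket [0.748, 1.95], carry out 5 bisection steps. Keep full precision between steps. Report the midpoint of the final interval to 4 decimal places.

1.5180

f(0.748000) = -2.227136, f(1.950000) = 1.701000 (opposite signs)
step 1: m = 1.349000, f(m) = -0.624269 < 0 → root in [1.349000, 1.950000]
step 2: m = 1.649500, f(m) = 0.448065 > 0 → root in [1.349000, 1.649500]
step 3: m = 1.499250, f(m) = -0.110677 < 0 → root in [1.499250, 1.649500]
step 4: m = 1.574375, f(m) = 0.163050 > 0 → root in [1.499250, 1.574375]
step 5: m = 1.536812, f(m) = 0.024776 > 0 → root in [1.499250, 1.536812]
Midpoint of [1.499250, 1.536812] = 1.518031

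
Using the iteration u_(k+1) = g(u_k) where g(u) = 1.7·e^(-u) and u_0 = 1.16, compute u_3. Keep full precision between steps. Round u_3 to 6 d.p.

u_1 = g(1.160000) = 0.532927
u_2 = g(0.532927) = 0.997704
u_3 = g(0.997704) = 0.626832

0.626832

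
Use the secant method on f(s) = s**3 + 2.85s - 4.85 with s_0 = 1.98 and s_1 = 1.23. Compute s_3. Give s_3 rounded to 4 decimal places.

1.1584

f(s_0) = 8.555392, f(s_1) = 0.516367
s_2 = 1.230000 - (0.516367)·(1.230000 - 1.980000)/(0.516367 - (8.555392)) = 1.181826; f(s_2) = 0.168873
s_3 = 1.181826 - (0.168873)·(1.181826 - 1.230000)/(0.168873 - (0.516367)) = 1.158414; f(s_3) = 0.005983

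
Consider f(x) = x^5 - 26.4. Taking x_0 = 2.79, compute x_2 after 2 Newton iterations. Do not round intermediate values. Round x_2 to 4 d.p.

Newton update: x ← x − f(x)/f'(x).
f'(x) = 5x^4
x_0 = 2.790000: f = 142.652274, f' = 302.961064 → x_1 = 2.790000 - (142.652274)/(302.961064) = 2.319140
x_1 = 2.319140: f = 40.686440, f' = 144.636467 → x_2 = 2.319140 - (40.686440)/(144.636467) = 2.037839

2.0378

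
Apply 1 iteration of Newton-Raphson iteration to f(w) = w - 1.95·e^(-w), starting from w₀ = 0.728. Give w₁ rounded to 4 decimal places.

0.8380

f'(w) = 1 + 1.95·e^(-w)
w_0 = 0.728000: f = -0.213604, f' = 1.941604 → w_1 = 0.728000 - (-0.213604)/(1.941604) = 0.838014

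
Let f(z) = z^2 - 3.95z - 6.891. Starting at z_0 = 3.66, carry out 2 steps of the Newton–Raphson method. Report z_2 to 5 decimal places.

5.33141

f'(z) = 2z - 3.95
z_0 = 3.660000: f = -7.952400, f' = 3.370000 → z_1 = 3.660000 - (-7.952400)/(3.370000) = 6.019763
z_1 = 6.019763: f = 5.568480, f' = 8.089525 → z_2 = 6.019763 - (5.568480)/(8.089525) = 5.331406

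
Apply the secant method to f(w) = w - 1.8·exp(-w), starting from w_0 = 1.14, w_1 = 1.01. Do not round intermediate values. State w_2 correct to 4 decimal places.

f(w_0) = 0.564326, f(w_1) = 0.354406
w_2 = 1.010000 - (0.354406)·(1.010000 - 1.140000)/(0.354406 - (0.564326)) = 0.790522; f(w_2) = -0.025972

0.7905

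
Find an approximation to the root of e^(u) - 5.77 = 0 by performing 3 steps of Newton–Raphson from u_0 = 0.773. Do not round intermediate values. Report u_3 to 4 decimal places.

Newton update: u ← u − f(u)/f'(u).
f'(u) = e^(u)
u_0 = 0.773000: f = -3.603745, f' = 2.166255 → u_1 = 0.773000 - (-3.603745)/(2.166255) = 2.436583
u_1 = 2.436583: f = 5.663900, f' = 11.433900 → u_2 = 2.436583 - (5.663900)/(11.433900) = 1.941222
u_2 = 1.941222: f = 1.197262, f' = 6.967262 → u_3 = 1.941222 - (1.197262)/(6.967262) = 1.769381

1.7694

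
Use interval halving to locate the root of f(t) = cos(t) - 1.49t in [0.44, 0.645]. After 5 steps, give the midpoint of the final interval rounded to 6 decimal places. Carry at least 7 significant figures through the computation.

0.564922

f(0.440000) = 0.249152, f(0.645000) = -0.161950 (opposite signs)
step 1: m = 0.542500, f(m) = 0.048096 > 0 → root in [0.542500, 0.645000]
step 2: m = 0.593750, f(m) = -0.055839 < 0 → root in [0.542500, 0.593750]
step 3: m = 0.568125, f(m) = -0.003595 < 0 → root in [0.542500, 0.568125]
step 4: m = 0.555312, f(m) = 0.022320 > 0 → root in [0.555312, 0.568125]
step 5: m = 0.561719, f(m) = 0.009380 > 0 → root in [0.561719, 0.568125]
Midpoint of [0.561719, 0.568125] = 0.564922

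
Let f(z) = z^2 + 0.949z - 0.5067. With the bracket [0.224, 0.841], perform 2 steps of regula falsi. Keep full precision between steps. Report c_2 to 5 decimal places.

False-position update: c = (a·f(b) − b·f(a))/(f(b) − f(a)); replace the endpoint whose sign matches f(c).
f(0.224000) = -0.243948, f(0.841000) = 0.998690
step 1: c = 0.345126, f(c) = -0.060063 < 0 → new bracket [0.345126, 0.841000]
step 2: c = 0.373257, f(c) = -0.013158 < 0 → new bracket [0.373257, 0.841000]

0.37326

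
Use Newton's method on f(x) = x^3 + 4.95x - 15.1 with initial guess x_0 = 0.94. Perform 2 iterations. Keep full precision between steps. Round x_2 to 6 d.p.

f'(x) = 3x^2 + 4.95
x_0 = 0.940000: f = -9.616416, f' = 7.600800 → x_1 = 0.940000 - (-9.616416)/(7.600800) = 2.205185
x_1 = 2.205185: f = 6.539124, f' = 19.538519 → x_2 = 2.205185 - (6.539124)/(19.538519) = 1.870506

1.870506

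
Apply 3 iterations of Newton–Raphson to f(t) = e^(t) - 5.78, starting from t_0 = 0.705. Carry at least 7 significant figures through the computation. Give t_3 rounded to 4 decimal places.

f'(t) = e^(t)
t_0 = 0.705000: f = -3.756153, f' = 2.023847 → t_1 = 0.705000 - (-3.756153)/(2.023847) = 2.560948
t_1 = 2.560948: f = 7.168081, f' = 12.948081 → t_2 = 2.560948 - (7.168081)/(12.948081) = 2.007346
t_2 = 2.007346: f = 1.663534, f' = 7.443534 → t_3 = 2.007346 - (1.663534)/(7.443534) = 1.783859

1.7839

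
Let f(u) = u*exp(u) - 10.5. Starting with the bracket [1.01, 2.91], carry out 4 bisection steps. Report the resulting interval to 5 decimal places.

[1.72250, 1.84125]

f(1.010000) = -7.726943, f(2.910000) = 42.918284 (opposite signs)
step 1: m = 1.960000, f(m) = 3.414681 > 0 → root in [1.010000, 1.960000]
step 2: m = 1.485000, f(m) = -3.943776 < 0 → root in [1.485000, 1.960000]
step 3: m = 1.722500, f(m) = -0.856571 < 0 → root in [1.722500, 1.960000]
step 4: m = 1.841250, f(m) = 1.108002 > 0 → root in [1.722500, 1.841250]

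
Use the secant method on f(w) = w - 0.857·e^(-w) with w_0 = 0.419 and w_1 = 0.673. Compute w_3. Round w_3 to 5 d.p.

f(w_0) = -0.144652, f(w_1) = 0.235779
w_2 = 0.673000 - (0.235779)·(0.673000 - 0.419000)/(0.235779 - (-0.144652)) = 0.515579; f(w_2) = 0.003817
w_3 = 0.515579 - (0.003817)·(0.515579 - 0.673000)/(0.003817 - (0.235779)) = 0.512988; f(w_3) = -0.000101

0.51299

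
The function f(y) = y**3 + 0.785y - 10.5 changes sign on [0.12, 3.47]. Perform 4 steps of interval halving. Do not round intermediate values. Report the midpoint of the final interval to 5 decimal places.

f(0.120000) = -10.404072, f(3.470000) = 34.005873 (opposite signs)
step 1: m = 1.795000, f(m) = -3.307390 < 0 → root in [1.795000, 3.470000]
step 2: m = 2.632500, f(m) = 9.809886 > 0 → root in [1.795000, 2.632500]
step 3: m = 2.213750, f(m) = 2.086694 > 0 → root in [1.795000, 2.213750]
step 4: m = 2.004375, f(m) = -0.873951 < 0 → root in [2.004375, 2.213750]
Midpoint of [2.004375, 2.213750] = 2.109063

2.10906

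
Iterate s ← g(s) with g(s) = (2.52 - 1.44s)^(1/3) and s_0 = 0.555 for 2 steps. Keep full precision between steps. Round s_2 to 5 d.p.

0.92615

s_1 = g(0.555000) = 1.198331
s_2 = g(1.198331) = 0.926148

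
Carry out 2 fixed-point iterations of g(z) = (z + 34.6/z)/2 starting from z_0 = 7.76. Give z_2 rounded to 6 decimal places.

5.886401

z_1 = g(7.760000) = 6.109381
z_2 = g(6.109381) = 5.886401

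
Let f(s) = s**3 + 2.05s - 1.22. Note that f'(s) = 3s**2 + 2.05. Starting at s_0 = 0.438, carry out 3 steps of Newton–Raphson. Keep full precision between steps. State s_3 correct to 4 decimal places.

s_0 = 0.438000: f = -0.238072, f' = 2.625532 → s_1 = 0.438000 - (-0.238072)/(2.625532) = 0.528676
s_1 = 0.528676: f = 0.011549, f' = 2.888494 → s_2 = 0.528676 - (0.011549)/(2.888494) = 0.524677
s_2 = 0.524677: f = 0.000025, f' = 2.875859 → s_3 = 0.524677 - (0.000025)/(2.875859) = 0.524669

0.5247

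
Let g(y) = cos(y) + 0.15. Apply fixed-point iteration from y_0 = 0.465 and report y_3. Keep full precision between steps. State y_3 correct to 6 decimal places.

0.944313

y_1 = g(0.465000) = 1.043822
y_2 = g(1.043822) = 0.652921
y_3 = g(0.652921) = 0.944313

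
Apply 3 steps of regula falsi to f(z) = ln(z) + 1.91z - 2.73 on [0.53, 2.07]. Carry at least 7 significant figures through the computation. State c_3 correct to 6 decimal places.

1.295508

f(0.530000) = -2.352578, f(2.070000) = 1.951249
step 1: c = 1.371802, f(c) = 0.206267 > 0 → new bracket [0.530000, 1.371802]
step 2: c = 1.303945, f(c) = 0.025929 > 0 → new bracket [0.530000, 1.303945]
step 3: c = 1.295508, f(c) = 0.003323 > 0 → new bracket [0.530000, 1.295508]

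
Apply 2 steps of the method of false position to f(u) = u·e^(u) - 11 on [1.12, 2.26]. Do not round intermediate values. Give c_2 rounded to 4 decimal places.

1.7458

f(1.120000) = -7.567363, f(2.260000) = 10.657782
step 1: c = 1.593346, f(c) = -3.160448 < 0 → new bracket [1.593346, 2.260000]
step 2: c = 1.745820, f(c) = -0.995405 < 0 → new bracket [1.745820, 2.260000]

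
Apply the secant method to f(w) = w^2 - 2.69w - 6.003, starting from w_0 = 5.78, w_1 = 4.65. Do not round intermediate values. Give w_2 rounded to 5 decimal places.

4.24806

f(w_0) = 11.857200, f(w_1) = 3.111000
w_2 = 4.650000 - (3.111000)·(4.650000 - 5.780000)/(3.111000 - (11.857200)) = 4.248062; f(w_2) = 0.615744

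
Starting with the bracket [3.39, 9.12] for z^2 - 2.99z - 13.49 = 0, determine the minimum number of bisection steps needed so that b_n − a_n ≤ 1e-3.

Initial width b − a = 9.12 − 3.39 = 5.730000.
After n steps the width is (b−a)/2^n; need (b−a)/2^n ≤ 1e-3.
So n ≥ log₂(5.730000/1e-3) = log₂(5730.0000) ≈ 12.4843.
Hence n = 13.

13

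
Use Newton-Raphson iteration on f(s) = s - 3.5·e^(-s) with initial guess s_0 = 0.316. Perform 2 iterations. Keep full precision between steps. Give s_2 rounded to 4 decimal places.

1.1210

f'(s) = 1 + 3.5·e^(-s)
s_0 = 0.316000: f = -2.235708, f' = 3.551708 → s_1 = 0.316000 - (-2.235708)/(3.551708) = 0.945474
s_1 = 0.945474: f = -0.414260, f' = 2.359734 → s_2 = 0.945474 - (-0.414260)/(2.359734) = 1.121028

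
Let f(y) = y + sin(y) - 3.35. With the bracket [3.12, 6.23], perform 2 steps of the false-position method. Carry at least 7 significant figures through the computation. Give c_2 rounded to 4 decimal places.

f(3.120000) = -0.208409, f(6.230000) = 2.826840
step 1: c = 3.333542, f(c) = -0.207231 < 0 → new bracket [3.333542, 6.230000]
step 2: c = 3.531373, f(c) = -0.198612 < 0 → new bracket [3.531373, 6.230000]

3.5314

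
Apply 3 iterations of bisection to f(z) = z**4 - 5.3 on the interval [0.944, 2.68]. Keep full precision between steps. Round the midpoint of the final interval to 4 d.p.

f(0.944000) = -4.505877, f(2.680000) = 46.286870 (opposite signs)
step 1: m = 1.812000, f(m) = 5.480348 > 0 → root in [0.944000, 1.812000]
step 2: m = 1.378000, f(m) = -1.694240 < 0 → root in [1.378000, 1.812000]
step 3: m = 1.595000, f(m) = 1.172063 > 0 → root in [1.378000, 1.595000]
Midpoint of [1.378000, 1.595000] = 1.486500

1.4865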